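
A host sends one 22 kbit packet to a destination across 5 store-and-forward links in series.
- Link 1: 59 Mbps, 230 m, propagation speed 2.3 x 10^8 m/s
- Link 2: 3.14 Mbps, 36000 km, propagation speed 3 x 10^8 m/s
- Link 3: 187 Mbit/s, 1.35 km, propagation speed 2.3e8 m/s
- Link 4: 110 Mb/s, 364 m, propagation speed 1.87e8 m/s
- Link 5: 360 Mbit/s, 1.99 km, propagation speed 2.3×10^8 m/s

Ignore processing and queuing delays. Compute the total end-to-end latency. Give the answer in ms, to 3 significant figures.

128 ms

L = 22000 bits.
Transmission delays (L/R per hop): 0.372881, 7.00637, 0.117647, 0.2, 0.0611111 ms; sum = 7.75801 ms.
Propagation delays (d/s per hop): 0.001, 120, 0.00586957, 0.00194652, 0.00865217 ms; sum = 120.017 ms.
End-to-end = 128 ms.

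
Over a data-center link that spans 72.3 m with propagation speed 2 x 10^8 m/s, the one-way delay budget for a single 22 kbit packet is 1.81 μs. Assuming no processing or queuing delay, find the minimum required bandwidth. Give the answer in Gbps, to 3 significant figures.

Propagation delay = 72.3 / 200000000 = 0.3615 μs.
Transmission budget = 1.81 − 0.3615 = 1.4485 μs.
R ≥ L / t_tx = 22000 bits / 1.4485e-06 s = 15.2 Gbps.

15.2 Gbps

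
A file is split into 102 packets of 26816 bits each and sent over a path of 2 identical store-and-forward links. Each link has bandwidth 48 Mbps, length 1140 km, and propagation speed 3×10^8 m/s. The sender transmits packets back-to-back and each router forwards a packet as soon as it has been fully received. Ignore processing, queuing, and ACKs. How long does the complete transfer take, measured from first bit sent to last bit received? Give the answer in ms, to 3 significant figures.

65.1 ms

Per-hop transmission t_tx = L/R = 26816/48000000 = 0.558667 ms.
Per-hop propagation t_prop = 1140000/300000000 = 3.8 ms.
Pipeline fill: first packet needs 2·t_tx to clear all hops; remaining 101 packets each add one t_tx.
Total = (2+102-1)·t_tx + 2·t_prop = 103·0.558667 + 2·3.8 = 65.1 ms.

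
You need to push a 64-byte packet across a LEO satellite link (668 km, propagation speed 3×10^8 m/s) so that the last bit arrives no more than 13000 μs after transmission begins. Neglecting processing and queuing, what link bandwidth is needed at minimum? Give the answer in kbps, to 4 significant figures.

L = 512 bits.
Propagation delay = 668000 / 300000000 = 2226.67 μs.
Transmission budget = 13000 − 2226.67 = 10773.3 μs.
R ≥ L / t_tx = 512 bits / 0.0107733 s = 47.52 kbps.

47.52 kbps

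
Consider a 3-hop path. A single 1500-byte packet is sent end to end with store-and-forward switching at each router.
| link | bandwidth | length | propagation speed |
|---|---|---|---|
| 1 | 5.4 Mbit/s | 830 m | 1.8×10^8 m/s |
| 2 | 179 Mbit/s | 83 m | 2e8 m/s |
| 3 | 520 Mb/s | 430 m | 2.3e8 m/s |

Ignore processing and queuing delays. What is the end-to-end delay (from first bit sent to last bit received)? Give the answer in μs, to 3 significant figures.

L = 1500 × 8 = 12000 bits.
Transmission delays (L/R per hop): 2222.22, 67.0391, 23.0769 μs; sum = 2312.34 μs.
Propagation delays (d/s per hop): 4.61111, 0.415, 1.86957 μs; sum = 6.89568 μs.
End-to-end = 2320 μs.

2320 μs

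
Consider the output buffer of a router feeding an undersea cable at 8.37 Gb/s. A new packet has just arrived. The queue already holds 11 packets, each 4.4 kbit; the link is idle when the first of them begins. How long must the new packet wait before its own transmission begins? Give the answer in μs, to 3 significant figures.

5.78 μs

Each queued packet: L/R = 4400/8.37e+09 = 0.525687 μs.
11 queued → 5.78256 μs.
Queuing delay = 5.78 μs.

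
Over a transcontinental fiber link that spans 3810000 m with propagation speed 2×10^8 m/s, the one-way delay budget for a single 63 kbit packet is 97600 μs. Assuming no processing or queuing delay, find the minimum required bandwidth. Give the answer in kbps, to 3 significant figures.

Propagation delay = 3810000 / 200000000 = 19050 μs.
Transmission budget = 97600 − 19050 = 78550 μs.
R ≥ L / t_tx = 63000 bits / 0.07855 s = 802 kbps.

802 kbps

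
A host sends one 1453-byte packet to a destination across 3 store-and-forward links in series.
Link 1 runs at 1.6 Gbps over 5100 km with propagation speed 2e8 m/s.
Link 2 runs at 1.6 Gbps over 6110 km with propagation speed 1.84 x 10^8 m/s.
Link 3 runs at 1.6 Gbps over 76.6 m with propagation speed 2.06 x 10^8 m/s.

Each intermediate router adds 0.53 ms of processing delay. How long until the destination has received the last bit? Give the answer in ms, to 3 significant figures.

L = 1453 × 8 = 11624 bits.
Transmission delay per hop = L/R = 11624/1600000000 = 0.007265 ms; 3 hops → 0.021795 ms.
Propagation delays (d/s per hop): 25.5, 33.2065, 0.000371845 ms; sum = 58.7069 ms.
Processing at 2 router(s): 2 × 0.53 ms = 1.06 ms.
End-to-end = 59.8 ms.

59.8 ms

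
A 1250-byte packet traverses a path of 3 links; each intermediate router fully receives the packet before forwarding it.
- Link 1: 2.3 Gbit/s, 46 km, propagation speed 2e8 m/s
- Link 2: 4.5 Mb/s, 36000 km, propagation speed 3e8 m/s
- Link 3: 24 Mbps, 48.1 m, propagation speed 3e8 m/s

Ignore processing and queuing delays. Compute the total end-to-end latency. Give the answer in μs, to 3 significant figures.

L = 1250 × 8 = 10000 bits.
Transmission delays (L/R per hop): 4.34783, 2222.22, 416.667 μs; sum = 2643.24 μs.
Propagation delays (d/s per hop): 230, 120000, 0.160333 μs; sum = 120230 μs.
End-to-end = 123000 μs.

123000 μs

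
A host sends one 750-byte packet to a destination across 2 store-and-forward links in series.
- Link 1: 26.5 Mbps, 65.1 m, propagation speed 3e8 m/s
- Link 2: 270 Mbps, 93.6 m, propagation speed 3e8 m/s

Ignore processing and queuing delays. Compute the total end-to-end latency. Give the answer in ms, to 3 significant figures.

0.249 ms

L = 750 × 8 = 6000 bits.
Transmission delays (L/R per hop): 0.226415, 0.0222222 ms; sum = 0.248637 ms.
Propagation delays (d/s per hop): 0.000217, 0.000312 ms; sum = 0.000529 ms.
End-to-end = 0.249 ms.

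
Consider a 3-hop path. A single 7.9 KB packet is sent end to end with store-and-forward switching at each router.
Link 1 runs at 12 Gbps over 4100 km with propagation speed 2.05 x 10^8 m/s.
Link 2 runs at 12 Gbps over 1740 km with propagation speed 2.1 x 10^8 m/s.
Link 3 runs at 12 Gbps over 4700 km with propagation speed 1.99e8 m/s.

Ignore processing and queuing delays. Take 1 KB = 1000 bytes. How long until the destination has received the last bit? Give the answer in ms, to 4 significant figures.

51.92 ms

L = 63200 bits.
Transmission delay per hop = L/R = 63200/12000000000 = 0.00526667 ms; 3 hops → 0.0158 ms.
Propagation delays (d/s per hop): 20, 8.28571, 23.6181 ms; sum = 51.9038 ms.
End-to-end = 51.92 ms.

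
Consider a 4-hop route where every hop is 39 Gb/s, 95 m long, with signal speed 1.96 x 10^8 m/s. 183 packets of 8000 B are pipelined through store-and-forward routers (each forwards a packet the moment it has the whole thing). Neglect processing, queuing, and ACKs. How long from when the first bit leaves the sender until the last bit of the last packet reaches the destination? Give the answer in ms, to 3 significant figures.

0.307 ms

Per-hop transmission t_tx = L/R = 64000/39000000000 = 0.00164103 ms.
Per-hop propagation t_prop = 95/196000000 = 0.000484694 ms.
Pipeline fill: first packet needs 4·t_tx to clear all hops; remaining 182 packets each add one t_tx.
Total = (4+183-1)·t_tx + 4·t_prop = 186·0.00164103 + 4·0.000484694 = 0.307 ms.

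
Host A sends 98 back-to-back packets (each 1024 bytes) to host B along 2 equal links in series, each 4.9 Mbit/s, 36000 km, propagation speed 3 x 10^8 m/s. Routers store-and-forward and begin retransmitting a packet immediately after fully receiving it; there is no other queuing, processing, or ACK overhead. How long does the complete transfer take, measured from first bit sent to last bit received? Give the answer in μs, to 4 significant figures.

Per-hop transmission t_tx = L/R = 8192/4900000 = 1671.84 μs.
Per-hop propagation t_prop = 36000000/300000000 = 120000 μs.
Pipeline fill: first packet needs 2·t_tx to clear all hops; remaining 97 packets each add one t_tx.
Total = (2+98-1)·t_tx + 2·t_prop = 99·1671.84 + 2·120000 = 405500 μs.

405500 μs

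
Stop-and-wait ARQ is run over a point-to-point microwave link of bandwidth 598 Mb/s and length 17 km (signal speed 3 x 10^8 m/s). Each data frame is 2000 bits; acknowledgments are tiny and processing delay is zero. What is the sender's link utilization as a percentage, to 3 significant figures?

t_tx = L/R = 2000/598000000 = 3.34448e-06 s.
t_prop = 17000/300000000 = 5.66667e-05 s; RTT = 0.000113333 s.
Cycle = t_tx + RTT = 0.000116678 s.
Utilization = t_tx / cycle = 3.34448e-06/0.000116678 = 2.87 %.

2.87 %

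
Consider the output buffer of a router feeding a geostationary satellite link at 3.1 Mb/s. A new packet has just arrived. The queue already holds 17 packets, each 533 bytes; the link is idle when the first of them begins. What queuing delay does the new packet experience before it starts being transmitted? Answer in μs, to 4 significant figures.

Each queued packet: L/R = 4264/3100000 = 1375.48 μs.
17 queued → 23383.2 μs.
Queuing delay = 23380 μs.

23380 μs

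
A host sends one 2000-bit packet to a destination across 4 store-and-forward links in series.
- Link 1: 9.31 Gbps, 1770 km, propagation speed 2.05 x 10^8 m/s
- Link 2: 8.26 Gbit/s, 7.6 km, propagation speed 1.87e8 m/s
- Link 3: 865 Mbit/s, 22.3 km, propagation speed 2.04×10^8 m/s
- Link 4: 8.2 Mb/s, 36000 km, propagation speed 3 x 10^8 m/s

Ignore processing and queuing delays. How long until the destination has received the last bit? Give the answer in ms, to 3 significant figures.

129 ms

Transmission delays (L/R per hop): 0.000214823, 0.000242131, 0.00231214, 0.243902 ms; sum = 0.246672 ms.
Propagation delays (d/s per hop): 8.63415, 0.0406417, 0.109314, 120 ms; sum = 128.784 ms.
End-to-end = 129 ms.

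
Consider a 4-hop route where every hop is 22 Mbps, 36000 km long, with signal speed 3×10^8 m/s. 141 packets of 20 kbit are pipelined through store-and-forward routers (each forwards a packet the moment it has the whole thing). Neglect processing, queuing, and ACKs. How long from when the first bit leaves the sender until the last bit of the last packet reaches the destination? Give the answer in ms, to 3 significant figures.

Per-hop transmission t_tx = L/R = 20000/22000000 = 0.909091 ms.
Per-hop propagation t_prop = 36000000/300000000 = 120 ms.
Pipeline fill: first packet needs 4·t_tx to clear all hops; remaining 140 packets each add one t_tx.
Total = (4+141-1)·t_tx + 4·t_prop = 144·0.909091 + 4·120 = 611 ms.

611 ms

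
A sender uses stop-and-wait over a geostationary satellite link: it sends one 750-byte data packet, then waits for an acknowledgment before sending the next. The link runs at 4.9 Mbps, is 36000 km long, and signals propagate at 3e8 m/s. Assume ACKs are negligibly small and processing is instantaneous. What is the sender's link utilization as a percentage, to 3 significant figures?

0.508 %

t_tx = L/R = 6000/4900000 = 0.00122449 s.
t_prop = 36000000/300000000 = 0.12 s; RTT = 0.24 s.
Cycle = t_tx + RTT = 0.241224 s.
Utilization = t_tx / cycle = 0.00122449/0.241224 = 0.508 %.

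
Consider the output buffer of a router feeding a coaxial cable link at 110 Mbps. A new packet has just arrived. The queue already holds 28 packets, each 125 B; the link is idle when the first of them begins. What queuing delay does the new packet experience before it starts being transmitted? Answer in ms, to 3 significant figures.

Each queued packet: L/R = 1000/110000000 = 0.00909091 ms.
28 queued → 0.254545 ms.
Queuing delay = 0.255 ms.

0.255 ms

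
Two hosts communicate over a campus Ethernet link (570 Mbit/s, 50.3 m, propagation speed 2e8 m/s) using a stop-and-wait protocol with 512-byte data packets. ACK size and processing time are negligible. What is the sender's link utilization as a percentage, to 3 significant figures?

t_tx = L/R = 4096/570000000 = 7.18596e-06 s.
t_prop = 50.3/200000000 = 2.515e-07 s; RTT = 5.03e-07 s.
Cycle = t_tx + RTT = 7.68896e-06 s.
Utilization = t_tx / cycle = 7.18596e-06/7.68896e-06 = 93.5 %.

93.5 %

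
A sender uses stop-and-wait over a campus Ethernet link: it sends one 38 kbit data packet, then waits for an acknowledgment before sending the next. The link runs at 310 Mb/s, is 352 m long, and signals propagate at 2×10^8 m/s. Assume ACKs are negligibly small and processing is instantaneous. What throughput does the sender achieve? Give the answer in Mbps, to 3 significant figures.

301 Mbps

t_tx = L/R = 38000/310000000 = 0.000122581 s.
t_prop = 352/200000000 = 1.76e-06 s; RTT = 3.52e-06 s.
Cycle = t_tx + RTT = 0.000126101 s.
Throughput = L / cycle = 38000 / 0.000126101 = 301 Mbps.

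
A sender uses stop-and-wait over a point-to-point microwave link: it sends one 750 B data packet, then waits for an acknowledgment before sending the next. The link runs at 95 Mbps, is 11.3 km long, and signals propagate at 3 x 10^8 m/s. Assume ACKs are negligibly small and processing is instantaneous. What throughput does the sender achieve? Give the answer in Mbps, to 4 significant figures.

43.32 Mbps

t_tx = L/R = 6000/95000000 = 6.31579e-05 s.
t_prop = 11300/300000000 = 3.76667e-05 s; RTT = 7.53333e-05 s.
Cycle = t_tx + RTT = 0.000138491 s.
Throughput = L / cycle = 6000 / 0.000138491 = 43.32 Mbps.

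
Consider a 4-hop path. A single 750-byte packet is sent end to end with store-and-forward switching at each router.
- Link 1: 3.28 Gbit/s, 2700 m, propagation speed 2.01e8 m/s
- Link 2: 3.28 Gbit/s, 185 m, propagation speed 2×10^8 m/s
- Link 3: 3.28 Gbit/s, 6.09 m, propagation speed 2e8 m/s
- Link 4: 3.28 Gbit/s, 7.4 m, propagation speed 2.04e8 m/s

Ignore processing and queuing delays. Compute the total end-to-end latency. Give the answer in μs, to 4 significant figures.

21.74 μs

L = 750 × 8 = 6000 bits.
Transmission delay per hop = L/R = 6000/3280000000 = 1.82927 μs; 4 hops → 7.31707 μs.
Propagation delays (d/s per hop): 13.4328, 0.925, 0.03045, 0.0362745 μs; sum = 14.4246 μs.
End-to-end = 21.74 μs.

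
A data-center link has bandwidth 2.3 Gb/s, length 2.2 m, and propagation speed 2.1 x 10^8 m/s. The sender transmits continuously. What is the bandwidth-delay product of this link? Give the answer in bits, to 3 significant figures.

24.1 bits

Propagation delay = 2.2 / 210000000 = 1.04762e-08 s.
BDP = R × t_prop = 2300000000 × 1.04762e-08 = 24.0952 bits.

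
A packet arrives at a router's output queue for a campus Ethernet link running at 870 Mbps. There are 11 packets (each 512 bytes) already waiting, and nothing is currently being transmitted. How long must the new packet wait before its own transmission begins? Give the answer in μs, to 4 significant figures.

51.79 μs

Each queued packet: L/R = 4096/870000000 = 4.70805 μs.
11 queued → 51.7885 μs.
Queuing delay = 51.79 μs.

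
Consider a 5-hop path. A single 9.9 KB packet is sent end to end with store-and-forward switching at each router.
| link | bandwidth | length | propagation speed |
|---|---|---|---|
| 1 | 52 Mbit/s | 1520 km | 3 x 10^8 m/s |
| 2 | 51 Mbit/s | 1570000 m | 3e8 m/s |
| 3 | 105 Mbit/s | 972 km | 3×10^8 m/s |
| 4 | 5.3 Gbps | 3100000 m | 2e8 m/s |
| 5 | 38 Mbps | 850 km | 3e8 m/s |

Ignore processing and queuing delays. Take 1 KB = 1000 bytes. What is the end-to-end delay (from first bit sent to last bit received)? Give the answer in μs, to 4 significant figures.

L = 79200 bits.
Transmission delays (L/R per hop): 1523.08, 1552.94, 754.286, 14.9434, 2084.21 μs; sum = 5929.46 μs.
Propagation delays (d/s per hop): 5066.67, 5233.33, 3240, 15500, 2833.33 μs; sum = 31873.3 μs.
End-to-end = 37800 μs.

37800 μs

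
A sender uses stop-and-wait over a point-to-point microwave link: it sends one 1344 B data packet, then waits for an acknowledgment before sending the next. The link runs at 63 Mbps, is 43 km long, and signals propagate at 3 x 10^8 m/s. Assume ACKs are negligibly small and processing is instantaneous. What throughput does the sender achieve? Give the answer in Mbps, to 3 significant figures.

t_tx = L/R = 10752/63000000 = 0.000170667 s.
t_prop = 43000/300000000 = 0.000143333 s; RTT = 0.000286667 s.
Cycle = t_tx + RTT = 0.000457333 s.
Throughput = L / cycle = 10752 / 0.000457333 = 23.5 Mbps.

23.5 Mbps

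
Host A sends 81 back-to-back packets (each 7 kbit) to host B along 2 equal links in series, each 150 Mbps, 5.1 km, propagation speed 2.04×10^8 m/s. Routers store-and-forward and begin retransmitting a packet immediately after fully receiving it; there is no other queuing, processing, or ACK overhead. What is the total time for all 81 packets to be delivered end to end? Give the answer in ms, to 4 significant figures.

Per-hop transmission t_tx = L/R = 7000/150000000 = 0.0466667 ms.
Per-hop propagation t_prop = 5100/204000000 = 0.025 ms.
Pipeline fill: first packet needs 2·t_tx to clear all hops; remaining 80 packets each add one t_tx.
Total = (2+81-1)·t_tx + 2·t_prop = 82·0.0466667 + 2·0.025 = 3.877 ms.

3.877 ms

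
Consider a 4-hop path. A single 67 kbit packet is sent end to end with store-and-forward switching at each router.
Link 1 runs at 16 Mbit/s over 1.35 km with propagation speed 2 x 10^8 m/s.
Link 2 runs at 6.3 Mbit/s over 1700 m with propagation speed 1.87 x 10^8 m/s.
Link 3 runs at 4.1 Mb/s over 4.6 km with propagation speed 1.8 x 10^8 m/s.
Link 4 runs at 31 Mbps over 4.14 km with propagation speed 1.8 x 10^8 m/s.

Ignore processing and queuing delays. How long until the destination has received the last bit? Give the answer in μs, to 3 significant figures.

33400 μs

L = 67000 bits.
Transmission delays (L/R per hop): 4187.5, 10634.9, 16341.5, 2161.29 μs; sum = 33325.2 μs.
Propagation delays (d/s per hop): 6.75, 9.09091, 25.5556, 23 μs; sum = 64.3965 μs.
End-to-end = 33400 μs.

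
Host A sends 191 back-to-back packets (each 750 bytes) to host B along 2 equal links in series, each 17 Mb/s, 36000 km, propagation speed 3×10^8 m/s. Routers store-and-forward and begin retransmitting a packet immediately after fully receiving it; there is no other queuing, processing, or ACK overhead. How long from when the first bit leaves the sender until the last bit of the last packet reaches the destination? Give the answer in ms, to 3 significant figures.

Per-hop transmission t_tx = L/R = 6000/17000000 = 0.352941 ms.
Per-hop propagation t_prop = 36000000/300000000 = 120 ms.
Pipeline fill: first packet needs 2·t_tx to clear all hops; remaining 190 packets each add one t_tx.
Total = (2+191-1)·t_tx + 2·t_prop = 192·0.352941 + 2·120 = 308 ms.

308 ms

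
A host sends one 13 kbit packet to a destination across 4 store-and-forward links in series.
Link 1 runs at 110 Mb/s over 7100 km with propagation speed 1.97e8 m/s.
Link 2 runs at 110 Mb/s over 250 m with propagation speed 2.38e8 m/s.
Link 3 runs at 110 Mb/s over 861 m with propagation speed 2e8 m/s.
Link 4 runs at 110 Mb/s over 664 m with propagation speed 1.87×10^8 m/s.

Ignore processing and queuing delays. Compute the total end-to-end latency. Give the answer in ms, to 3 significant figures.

36.5 ms

L = 13000 bits.
Transmission delay per hop = L/R = 13000/110000000 = 0.118182 ms; 4 hops → 0.472727 ms.
Propagation delays (d/s per hop): 36.0406, 0.00105042, 0.004305, 0.0035508 ms; sum = 36.0495 ms.
End-to-end = 36.5 ms.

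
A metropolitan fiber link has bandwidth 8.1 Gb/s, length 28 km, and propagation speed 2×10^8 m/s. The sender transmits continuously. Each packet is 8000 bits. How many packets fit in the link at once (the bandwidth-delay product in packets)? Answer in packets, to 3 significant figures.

142 packets

Propagation delay = 28000 / 200000000 = 0.00014 s.
BDP = R × t_prop = 8100000000 × 0.00014 = 1134000 bits.
In packets of 8000 bits: 142 packets.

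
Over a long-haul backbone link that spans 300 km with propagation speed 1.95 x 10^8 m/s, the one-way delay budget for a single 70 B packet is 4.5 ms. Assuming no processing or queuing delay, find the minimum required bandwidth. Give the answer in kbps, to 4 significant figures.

189.1 kbps

L = 560 bits.
Propagation delay = 300000 / 195000000 = 1.53846 ms.
Transmission budget = 4.5 − 1.53846 = 2.96154 ms.
R ≥ L / t_tx = 560 bits / 0.00296154 s = 189.1 kbps.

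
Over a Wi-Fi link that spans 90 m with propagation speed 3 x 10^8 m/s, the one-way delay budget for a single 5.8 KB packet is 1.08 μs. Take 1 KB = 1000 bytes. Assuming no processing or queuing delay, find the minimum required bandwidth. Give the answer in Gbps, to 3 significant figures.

59.5 Gbps

L = 46400 bits.
Propagation delay = 90 / 300000000 = 0.3 μs.
Transmission budget = 1.08 − 0.3 = 0.78 μs.
R ≥ L / t_tx = 46400 bits / 7.8e-07 s = 59.5 Gbps.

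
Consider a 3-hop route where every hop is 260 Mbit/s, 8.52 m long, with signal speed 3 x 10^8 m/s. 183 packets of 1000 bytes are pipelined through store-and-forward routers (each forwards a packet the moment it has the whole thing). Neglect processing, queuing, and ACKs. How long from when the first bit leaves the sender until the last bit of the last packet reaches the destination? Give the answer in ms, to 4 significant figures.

5.692 ms

Per-hop transmission t_tx = L/R = 8000/260000000 = 0.0307692 ms.
Per-hop propagation t_prop = 8.52/300000000 = 2.84e-05 ms.
Pipeline fill: first packet needs 3·t_tx to clear all hops; remaining 182 packets each add one t_tx.
Total = (3+183-1)·t_tx + 3·t_prop = 185·0.0307692 + 3·2.84e-05 = 5.692 ms.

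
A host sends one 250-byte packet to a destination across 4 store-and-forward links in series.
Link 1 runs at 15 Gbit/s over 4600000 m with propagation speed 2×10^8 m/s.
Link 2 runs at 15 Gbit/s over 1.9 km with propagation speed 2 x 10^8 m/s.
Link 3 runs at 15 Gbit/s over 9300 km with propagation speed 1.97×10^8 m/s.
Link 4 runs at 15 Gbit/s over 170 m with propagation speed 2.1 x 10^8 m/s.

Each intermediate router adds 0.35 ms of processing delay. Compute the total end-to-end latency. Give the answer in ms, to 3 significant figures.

L = 250 × 8 = 2000 bits.
Transmission delay per hop = L/R = 2000/15000000000 = 0.000133333 ms; 4 hops → 0.000533333 ms.
Propagation delays (d/s per hop): 23, 0.0095, 47.2081, 0.000809524 ms; sum = 70.2184 ms.
Processing at 3 router(s): 3 × 0.35 ms = 1.05 ms.
End-to-end = 71.3 ms.

71.3 ms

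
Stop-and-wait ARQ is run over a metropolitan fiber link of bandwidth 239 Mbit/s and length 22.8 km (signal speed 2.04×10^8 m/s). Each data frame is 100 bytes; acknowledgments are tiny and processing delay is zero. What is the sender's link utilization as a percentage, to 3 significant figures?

1.48 %

t_tx = L/R = 800/239000000 = 3.34728e-06 s.
t_prop = 22800/204000000 = 0.000111765 s; RTT = 0.000223529 s.
Cycle = t_tx + RTT = 0.000226877 s.
Utilization = t_tx / cycle = 3.34728e-06/0.000226877 = 1.48 %.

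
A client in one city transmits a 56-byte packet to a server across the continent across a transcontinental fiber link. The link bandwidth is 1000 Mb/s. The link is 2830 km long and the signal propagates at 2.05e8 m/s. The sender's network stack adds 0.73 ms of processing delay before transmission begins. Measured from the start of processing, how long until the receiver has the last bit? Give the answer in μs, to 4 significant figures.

14540 μs

L = 56 × 8 = 448 bits.
Transmission delay = L/R = 448 / 1000000000 = 0.448 μs.
Propagation delay = d/s = 2830000 m / 2.05e+08 m/s = 13804.9 μs.
Plus processing delay 0.73 ms = 730 μs.
Total = 14540 μs.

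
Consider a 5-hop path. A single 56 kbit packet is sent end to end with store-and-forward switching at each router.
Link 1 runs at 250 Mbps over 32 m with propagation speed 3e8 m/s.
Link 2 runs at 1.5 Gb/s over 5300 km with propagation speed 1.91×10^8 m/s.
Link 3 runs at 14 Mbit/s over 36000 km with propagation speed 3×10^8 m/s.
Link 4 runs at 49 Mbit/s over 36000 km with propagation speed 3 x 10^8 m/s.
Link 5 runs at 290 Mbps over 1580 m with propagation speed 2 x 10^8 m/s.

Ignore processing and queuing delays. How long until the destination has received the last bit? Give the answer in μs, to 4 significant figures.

L = 56000 bits.
Transmission delays (L/R per hop): 224, 37.3333, 4000, 1142.86, 193.103 μs; sum = 5597.29 μs.
Propagation delays (d/s per hop): 0.106667, 27748.7, 120000, 120000, 7.9 μs; sum = 267757 μs.
End-to-end = 273400 μs.

273400 μs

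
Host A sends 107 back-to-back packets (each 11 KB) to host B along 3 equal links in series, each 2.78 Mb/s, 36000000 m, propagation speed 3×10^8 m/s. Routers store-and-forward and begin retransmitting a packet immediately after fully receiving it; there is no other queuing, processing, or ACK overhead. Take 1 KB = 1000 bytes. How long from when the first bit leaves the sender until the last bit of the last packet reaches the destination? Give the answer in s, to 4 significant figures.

Per-hop transmission t_tx = L/R = 88000/2780000 = 0.0316547 s.
Per-hop propagation t_prop = 36000000/300000000 = 0.12 s.
Pipeline fill: first packet needs 3·t_tx to clear all hops; remaining 106 packets each add one t_tx.
Total = (3+107-1)·t_tx + 3·t_prop = 109·0.0316547 + 3·0.12 = 3.810 s.

3.810 s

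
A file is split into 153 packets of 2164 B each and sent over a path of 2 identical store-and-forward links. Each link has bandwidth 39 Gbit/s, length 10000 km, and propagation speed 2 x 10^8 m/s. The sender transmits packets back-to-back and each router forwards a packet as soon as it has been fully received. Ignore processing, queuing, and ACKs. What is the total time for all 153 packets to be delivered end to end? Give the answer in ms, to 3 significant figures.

Per-hop transmission t_tx = L/R = 17312/39000000000 = 0.000443897 ms.
Per-hop propagation t_prop = 10000000/200000000 = 50 ms.
Pipeline fill: first packet needs 2·t_tx to clear all hops; remaining 152 packets each add one t_tx.
Total = (2+153-1)·t_tx + 2·t_prop = 154·0.000443897 + 2·50 = 100 ms.

100 ms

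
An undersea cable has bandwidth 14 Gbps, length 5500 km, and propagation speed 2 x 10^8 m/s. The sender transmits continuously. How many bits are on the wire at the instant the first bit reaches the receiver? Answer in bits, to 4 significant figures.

385000000 bits

Propagation delay = 5500000 / 200000000 = 0.0275 s.
BDP = R × t_prop = 14000000000 × 0.0275 = 385000000 bits.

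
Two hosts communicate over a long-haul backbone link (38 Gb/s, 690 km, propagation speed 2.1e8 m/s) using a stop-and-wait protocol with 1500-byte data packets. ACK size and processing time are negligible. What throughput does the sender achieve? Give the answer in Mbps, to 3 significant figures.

1.83 Mbps

t_tx = L/R = 12000/38000000000 = 3.15789e-07 s.
t_prop = 690000/210000000 = 0.00328571 s; RTT = 0.00657143 s.
Cycle = t_tx + RTT = 0.00657174 s.
Throughput = L / cycle = 12000 / 0.00657174 = 1.83 Mbps.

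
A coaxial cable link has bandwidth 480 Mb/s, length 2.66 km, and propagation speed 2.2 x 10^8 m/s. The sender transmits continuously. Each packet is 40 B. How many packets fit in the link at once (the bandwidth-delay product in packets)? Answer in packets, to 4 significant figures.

Propagation delay = 2660 / 2.2e+08 = 1.20909e-05 s.
BDP = R × t_prop = 480000000 × 1.20909e-05 = 5803.64 bits.
In packets of 320 bits: 18.14 packets.

18.14 packets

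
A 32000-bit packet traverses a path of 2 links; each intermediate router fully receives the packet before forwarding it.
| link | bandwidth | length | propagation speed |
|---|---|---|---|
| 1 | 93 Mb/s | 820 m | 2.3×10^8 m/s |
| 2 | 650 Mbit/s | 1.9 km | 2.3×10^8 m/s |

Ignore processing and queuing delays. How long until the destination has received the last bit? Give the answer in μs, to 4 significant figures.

Transmission delays (L/R per hop): 344.086, 49.2308 μs; sum = 393.317 μs.
Propagation delays (d/s per hop): 3.56522, 8.26087 μs; sum = 11.8261 μs.
End-to-end = 405.1 μs.

405.1 μs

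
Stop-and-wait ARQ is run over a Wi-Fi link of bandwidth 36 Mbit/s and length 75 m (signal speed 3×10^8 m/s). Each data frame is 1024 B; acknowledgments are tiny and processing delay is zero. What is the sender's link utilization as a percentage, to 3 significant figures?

t_tx = L/R = 8192/36000000 = 0.000227556 s.
t_prop = 75/300000000 = 2.5e-07 s; RTT = 5e-07 s.
Cycle = t_tx + RTT = 0.000228056 s.
Utilization = t_tx / cycle = 0.000227556/0.000228056 = 99.8 %.

99.8 %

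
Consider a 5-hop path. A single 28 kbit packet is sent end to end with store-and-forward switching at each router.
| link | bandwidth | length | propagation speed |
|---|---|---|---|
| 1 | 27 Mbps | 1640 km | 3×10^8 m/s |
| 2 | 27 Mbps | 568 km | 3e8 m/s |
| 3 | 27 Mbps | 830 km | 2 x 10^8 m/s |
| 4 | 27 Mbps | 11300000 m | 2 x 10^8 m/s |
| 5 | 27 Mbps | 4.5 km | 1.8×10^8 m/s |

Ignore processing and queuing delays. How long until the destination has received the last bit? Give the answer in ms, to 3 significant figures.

73.2 ms

L = 28000 bits.
Transmission delay per hop = L/R = 28000/27000000 = 1.03704 ms; 5 hops → 5.18519 ms.
Propagation delays (d/s per hop): 5.46667, 1.89333, 4.15, 56.5, 0.025 ms; sum = 68.035 ms.
End-to-end = 73.2 ms.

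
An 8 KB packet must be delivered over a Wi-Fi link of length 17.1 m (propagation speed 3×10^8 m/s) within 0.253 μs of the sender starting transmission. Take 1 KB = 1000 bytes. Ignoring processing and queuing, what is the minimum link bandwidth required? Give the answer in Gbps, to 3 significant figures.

L = 64000 bits.
Propagation delay = 17.1 / 300000000 = 0.057 μs.
Transmission budget = 0.253 − 0.057 = 0.196 μs.
R ≥ L / t_tx = 64000 bits / 1.96e-07 s = 327 Gbps.

327 Gbps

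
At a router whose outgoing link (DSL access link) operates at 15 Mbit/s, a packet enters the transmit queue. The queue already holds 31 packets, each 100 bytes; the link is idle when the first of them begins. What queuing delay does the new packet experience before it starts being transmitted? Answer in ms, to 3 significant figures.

Each queued packet: L/R = 800/15000000 = 0.0533333 ms.
31 queued → 1.65333 ms.
Queuing delay = 1.65 ms.

1.65 ms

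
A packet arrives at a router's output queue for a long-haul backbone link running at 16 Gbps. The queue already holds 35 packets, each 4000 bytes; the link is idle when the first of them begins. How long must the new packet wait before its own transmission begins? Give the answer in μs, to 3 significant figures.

70.0 μs

Each queued packet: L/R = 32000/16000000000 = 2 μs.
35 queued → 70 μs.
Queuing delay = 70.0 μs.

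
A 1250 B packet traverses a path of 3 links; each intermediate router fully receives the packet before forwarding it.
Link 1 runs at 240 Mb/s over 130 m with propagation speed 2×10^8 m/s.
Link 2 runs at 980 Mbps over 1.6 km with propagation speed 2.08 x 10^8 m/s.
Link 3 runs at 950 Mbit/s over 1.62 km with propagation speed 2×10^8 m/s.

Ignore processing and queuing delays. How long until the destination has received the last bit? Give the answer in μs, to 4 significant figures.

L = 1250 × 8 = 10000 bits.
Transmission delays (L/R per hop): 41.6667, 10.2041, 10.5263 μs; sum = 62.3971 μs.
Propagation delays (d/s per hop): 0.65, 7.69231, 8.1 μs; sum = 16.4423 μs.
End-to-end = 78.84 μs.

78.84 μs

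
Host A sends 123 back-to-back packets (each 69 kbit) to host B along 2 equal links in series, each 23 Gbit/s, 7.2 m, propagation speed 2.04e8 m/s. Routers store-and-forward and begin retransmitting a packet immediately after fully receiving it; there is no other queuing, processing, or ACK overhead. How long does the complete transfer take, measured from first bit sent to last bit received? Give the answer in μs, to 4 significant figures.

Per-hop transmission t_tx = L/R = 69000/23000000000 = 3 μs.
Per-hop propagation t_prop = 7.2/204000000 = 0.0352941 μs.
Pipeline fill: first packet needs 2·t_tx to clear all hops; remaining 122 packets each add one t_tx.
Total = (2+123-1)·t_tx + 2·t_prop = 124·3 + 2·0.0352941 = 372.1 μs.

372.1 μs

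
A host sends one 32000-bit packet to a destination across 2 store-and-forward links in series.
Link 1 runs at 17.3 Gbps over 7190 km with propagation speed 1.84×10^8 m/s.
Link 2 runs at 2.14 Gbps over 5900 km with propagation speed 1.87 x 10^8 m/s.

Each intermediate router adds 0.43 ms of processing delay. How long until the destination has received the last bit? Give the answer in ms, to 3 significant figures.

Transmission delays (L/R per hop): 0.00184971, 0.0149533 ms; sum = 0.016803 ms.
Propagation delays (d/s per hop): 39.0761, 31.5508 ms; sum = 70.6269 ms.
Processing at 1 router(s): 1 × 0.43 ms = 0.43 ms.
End-to-end = 71.1 ms.

71.1 ms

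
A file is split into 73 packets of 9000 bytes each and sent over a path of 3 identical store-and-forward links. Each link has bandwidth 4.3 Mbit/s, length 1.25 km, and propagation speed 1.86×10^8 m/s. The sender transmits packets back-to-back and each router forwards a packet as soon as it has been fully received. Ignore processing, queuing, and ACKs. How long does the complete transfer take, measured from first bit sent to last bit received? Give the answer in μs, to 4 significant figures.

1256000 μs

Per-hop transmission t_tx = L/R = 72000/4300000 = 16744.2 μs.
Per-hop propagation t_prop = 1250/186000000 = 6.72043 μs.
Pipeline fill: first packet needs 3·t_tx to clear all hops; remaining 72 packets each add one t_tx.
Total = (3+73-1)·t_tx + 3·t_prop = 75·16744.2 + 3·6.72043 = 1256000 μs.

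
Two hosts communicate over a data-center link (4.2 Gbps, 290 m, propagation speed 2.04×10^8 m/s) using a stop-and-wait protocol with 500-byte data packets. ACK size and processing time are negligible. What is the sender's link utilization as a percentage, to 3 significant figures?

25.1 %

t_tx = L/R = 4000/4200000000 = 9.52381e-07 s.
t_prop = 290/204000000 = 1.42157e-06 s; RTT = 2.84314e-06 s.
Cycle = t_tx + RTT = 3.79552e-06 s.
Utilization = t_tx / cycle = 9.52381e-07/3.79552e-06 = 25.1 %.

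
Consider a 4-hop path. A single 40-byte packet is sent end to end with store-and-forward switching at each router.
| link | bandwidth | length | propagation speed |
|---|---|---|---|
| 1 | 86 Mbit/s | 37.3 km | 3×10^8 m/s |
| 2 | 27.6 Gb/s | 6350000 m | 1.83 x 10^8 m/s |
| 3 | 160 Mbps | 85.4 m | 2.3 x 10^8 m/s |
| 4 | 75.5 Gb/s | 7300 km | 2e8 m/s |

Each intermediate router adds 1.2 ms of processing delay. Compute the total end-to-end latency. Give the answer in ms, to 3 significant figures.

L = 40 × 8 = 320 bits.
Transmission delays (L/R per hop): 0.00372093, 1.15942e-05, 0.002, 4.23841e-06 ms; sum = 0.00573676 ms.
Propagation delays (d/s per hop): 0.124333, 34.6995, 0.000371304, 36.5 ms; sum = 71.3242 ms.
Processing at 3 router(s): 3 × 1.2 ms = 3.6 ms.
End-to-end = 74.9 ms.

74.9 ms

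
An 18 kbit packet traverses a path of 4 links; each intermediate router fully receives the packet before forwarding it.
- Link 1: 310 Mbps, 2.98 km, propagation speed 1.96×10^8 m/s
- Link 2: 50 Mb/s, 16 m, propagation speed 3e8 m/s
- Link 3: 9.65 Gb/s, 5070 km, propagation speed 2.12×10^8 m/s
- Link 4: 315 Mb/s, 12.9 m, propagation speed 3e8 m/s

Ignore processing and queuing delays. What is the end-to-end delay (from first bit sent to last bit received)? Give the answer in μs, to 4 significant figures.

24410 μs

L = 18000 bits.
Transmission delays (L/R per hop): 58.0645, 360, 1.86528, 57.1429 μs; sum = 477.073 μs.
Propagation delays (d/s per hop): 15.2041, 0.0533333, 23915.1, 0.043 μs; sum = 23930.4 μs.
End-to-end = 24410 μs.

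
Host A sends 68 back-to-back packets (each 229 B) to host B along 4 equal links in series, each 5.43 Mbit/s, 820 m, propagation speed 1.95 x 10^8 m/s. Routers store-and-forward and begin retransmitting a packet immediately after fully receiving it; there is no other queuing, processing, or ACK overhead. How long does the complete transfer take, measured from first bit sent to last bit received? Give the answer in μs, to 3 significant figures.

Per-hop transmission t_tx = L/R = 1832/5430000 = 337.385 μs.
Per-hop propagation t_prop = 820/195000000 = 4.20513 μs.
Pipeline fill: first packet needs 4·t_tx to clear all hops; remaining 67 packets each add one t_tx.
Total = (4+68-1)·t_tx + 4·t_prop = 71·337.385 + 4·4.20513 = 24000 μs.

24000 μs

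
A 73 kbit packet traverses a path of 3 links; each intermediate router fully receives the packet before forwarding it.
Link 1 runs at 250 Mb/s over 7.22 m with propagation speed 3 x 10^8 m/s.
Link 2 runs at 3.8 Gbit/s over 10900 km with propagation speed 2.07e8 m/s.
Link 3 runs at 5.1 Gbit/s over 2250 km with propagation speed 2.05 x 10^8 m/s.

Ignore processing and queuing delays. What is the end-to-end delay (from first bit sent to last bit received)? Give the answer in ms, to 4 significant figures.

L = 73000 bits.
Transmission delays (L/R per hop): 0.292, 0.0192105, 0.0143137 ms; sum = 0.325524 ms.
Propagation delays (d/s per hop): 2.40667e-05, 52.657, 10.9756 ms; sum = 63.6326 ms.
End-to-end = 63.96 ms.

63.96 ms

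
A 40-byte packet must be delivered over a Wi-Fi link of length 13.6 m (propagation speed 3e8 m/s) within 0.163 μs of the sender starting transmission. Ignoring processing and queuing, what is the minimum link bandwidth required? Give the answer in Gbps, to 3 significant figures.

L = 320 bits.
Propagation delay = 13.6 / 300000000 = 0.0453333 μs.
Transmission budget = 0.163 − 0.0453333 = 0.117667 μs.
R ≥ L / t_tx = 320 bits / 1.17667e-07 s = 2.72 Gbps.

2.72 Gbps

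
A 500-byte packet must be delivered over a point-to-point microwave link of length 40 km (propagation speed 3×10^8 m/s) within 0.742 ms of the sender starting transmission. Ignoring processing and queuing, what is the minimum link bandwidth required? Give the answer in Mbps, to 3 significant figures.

L = 4000 bits.
Propagation delay = 40000 / 300000000 = 0.133333 ms.
Transmission budget = 0.742 − 0.133333 = 0.608667 ms.
R ≥ L / t_tx = 4000 bits / 0.000608667 s = 6.57 Mbps.

6.57 Mbps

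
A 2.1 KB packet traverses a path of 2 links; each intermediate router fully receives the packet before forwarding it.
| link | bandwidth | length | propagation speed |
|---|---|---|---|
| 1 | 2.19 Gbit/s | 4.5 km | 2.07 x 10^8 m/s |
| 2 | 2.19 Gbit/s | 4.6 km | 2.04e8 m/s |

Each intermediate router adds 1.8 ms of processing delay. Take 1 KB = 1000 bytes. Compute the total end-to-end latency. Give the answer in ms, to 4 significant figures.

L = 16800 bits.
Transmission delay per hop = L/R = 16800/2190000000 = 0.00767123 ms; 2 hops → 0.0153425 ms.
Propagation delays (d/s per hop): 0.0217391, 0.022549 ms; sum = 0.0442882 ms.
Processing at 1 router(s): 1 × 1.8 ms = 1.8 ms.
End-to-end = 1.860 ms.

1.860 ms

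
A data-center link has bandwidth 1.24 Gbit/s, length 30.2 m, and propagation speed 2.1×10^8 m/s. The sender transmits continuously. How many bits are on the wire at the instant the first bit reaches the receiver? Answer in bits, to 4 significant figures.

178.3 bits

Propagation delay = 30.2 / 210000000 = 1.4381e-07 s.
BDP = R × t_prop = 1240000000 × 1.4381e-07 = 178.324 bits.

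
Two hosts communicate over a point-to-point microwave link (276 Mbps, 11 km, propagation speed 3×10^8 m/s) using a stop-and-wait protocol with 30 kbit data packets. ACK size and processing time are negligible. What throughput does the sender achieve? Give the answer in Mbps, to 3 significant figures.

t_tx = L/R = 30000/276000000 = 0.000108696 s.
t_prop = 11000/300000000 = 3.66667e-05 s; RTT = 7.33333e-05 s.
Cycle = t_tx + RTT = 0.000182029 s.
Throughput = L / cycle = 30000 / 0.000182029 = 165 Mbps.

165 Mbps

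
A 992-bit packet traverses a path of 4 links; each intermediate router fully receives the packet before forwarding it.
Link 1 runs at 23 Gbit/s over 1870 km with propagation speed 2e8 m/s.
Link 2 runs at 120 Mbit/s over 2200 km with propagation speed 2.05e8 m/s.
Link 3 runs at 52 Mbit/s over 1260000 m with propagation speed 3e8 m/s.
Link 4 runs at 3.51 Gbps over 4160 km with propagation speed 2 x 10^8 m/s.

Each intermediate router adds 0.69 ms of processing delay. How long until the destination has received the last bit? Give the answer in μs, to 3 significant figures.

47200 μs

Transmission delays (L/R per hop): 0.0431304, 8.26667, 19.0769, 0.282621 μs; sum = 27.6693 μs.
Propagation delays (d/s per hop): 9350, 10731.7, 4200, 20800 μs; sum = 45081.7 μs.
Processing at 3 router(s): 3 × 0.69 ms = 2070 μs.
End-to-end = 47200 μs.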